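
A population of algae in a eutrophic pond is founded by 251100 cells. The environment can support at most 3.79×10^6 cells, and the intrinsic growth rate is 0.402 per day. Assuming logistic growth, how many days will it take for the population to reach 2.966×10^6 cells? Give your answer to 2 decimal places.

9.77 days

A = (K − N₀)/N₀ = (3.79×10^6 − 251100)/251100 = 14.094.
Solve 3.79×10^6/(1 + 14.094·e^(−0.402t)) = 2.966×10^6: 1 + 14.094·e^(−0.402t) = 1.2778, so e^(−0.402t) = 0.0197122.
−0.402·t = ln(0.0197122) = -3.9265, so t = 3.9265/0.402 = 9.7675.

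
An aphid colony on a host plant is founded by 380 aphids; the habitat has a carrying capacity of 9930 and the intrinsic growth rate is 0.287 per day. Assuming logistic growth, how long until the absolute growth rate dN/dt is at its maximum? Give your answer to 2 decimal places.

Logistic growth is fastest at N = K/2 = 4965.
A = (K − N₀)/N₀ = 25.132. Set K/(1 + A·e^(−rt)) = K/2 → A·e^(−rt) = 1.
e^(−0.287t) = 1/25.132 = 0.0397906, so t = ln(25.132)/0.287 = 3.2241/0.287 = 11.234.

11.23 days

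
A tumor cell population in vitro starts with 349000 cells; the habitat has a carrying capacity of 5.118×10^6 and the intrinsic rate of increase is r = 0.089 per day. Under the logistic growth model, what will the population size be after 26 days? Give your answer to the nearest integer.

A = (K − N₀)/N₀ = (5.118×10^6 − 349000)/349000 = 13.665.
N(t) = K/(1 + A·e^(−rt)) = 5.118×10^6/(1 + 13.665×e^(−0.089×26)).
e^(−2.314) = 0.098865; denominator = 1 + 13.665×0.098865 = 2.351.
N = 5.118×10^6/2.351 = 2.176977×10^6.

2176977 cells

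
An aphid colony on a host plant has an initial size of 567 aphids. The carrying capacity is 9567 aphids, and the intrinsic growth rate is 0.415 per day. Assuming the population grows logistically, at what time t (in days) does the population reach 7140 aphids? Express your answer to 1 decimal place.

A = (K − N₀)/N₀ = (9567 − 567)/567 = 15.873.
Solve 9567/(1 + 15.873·e^(−0.415t)) = 7140: 1 + 15.873·e^(−0.415t) = 1.3399, so e^(−0.415t) = 0.0214147.
−0.415·t = ln(0.0214147) = -3.8437, so t = 3.8437/0.415 = 9.2619.

9.3 days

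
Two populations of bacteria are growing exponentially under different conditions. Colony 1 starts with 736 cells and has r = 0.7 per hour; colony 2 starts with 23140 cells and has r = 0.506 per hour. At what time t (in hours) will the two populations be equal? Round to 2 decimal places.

17.77 hours

Set 736·e^(0.7t) = 23140·e^(0.506t).
e^((0.7 − 0.506)t) = 23140/736 → e^(0.194·t) = 31.44.
0.194·t = ln(31.44) = 3.4481, so t = 3.4481/0.194 = 17.774.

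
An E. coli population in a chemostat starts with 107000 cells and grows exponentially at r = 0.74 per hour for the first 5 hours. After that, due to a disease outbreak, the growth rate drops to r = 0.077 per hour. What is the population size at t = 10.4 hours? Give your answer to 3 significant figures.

Phase 1: N(5) = 107000·e^(0.74×5) = 107000·e^3.7 = 4.327862×10^6.
Phase 2 runs for 10.4 − 5 = 5.4 hours at r = 0.077.
N(10.4) = 4.327862×10^6·e^(0.077×5.4) = 4.327862×10^6·e^0.4158 = 6.559232×10^6.

6560000 cells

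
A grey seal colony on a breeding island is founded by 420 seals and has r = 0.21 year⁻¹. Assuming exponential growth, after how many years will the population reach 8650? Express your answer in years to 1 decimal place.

14.4 years

Set N₀·e^(rt) = 8650: e^(0.21·t) = 8650/420 = 20.595.
0.21·t = ln(20.595) = 3.0251, so t = 3.0251/0.21 = 14.405.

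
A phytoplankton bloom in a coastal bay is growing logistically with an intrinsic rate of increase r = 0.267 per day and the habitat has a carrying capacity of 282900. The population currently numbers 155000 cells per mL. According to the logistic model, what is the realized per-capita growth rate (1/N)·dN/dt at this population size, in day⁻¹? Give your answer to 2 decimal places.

(1/N)·dN/dt = r(1 − N/K) = 0.267 × (1 − 155000/282900).
= 0.267 × 0.4521 = 0.12071.

0.12 per day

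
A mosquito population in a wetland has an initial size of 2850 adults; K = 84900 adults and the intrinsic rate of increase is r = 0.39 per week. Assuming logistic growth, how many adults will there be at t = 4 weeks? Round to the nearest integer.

12043 adults

A = (K − N₀)/N₀ = (84900 − 2850)/2850 = 28.789.
N(t) = K/(1 + A·e^(−rt)) = 84900/(1 + 28.789×e^(−0.39×4)).
e^(−1.56) = 0.21014; denominator = 1 + 28.789×0.21014 = 7.0497.
N = 84900/7.0497 = 12043.1.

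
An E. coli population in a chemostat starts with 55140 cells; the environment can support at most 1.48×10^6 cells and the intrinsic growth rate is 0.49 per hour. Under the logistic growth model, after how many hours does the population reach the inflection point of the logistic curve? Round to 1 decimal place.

6.6 hours

Logistic growth is fastest at N = K/2 = 740000.
A = (K − N₀)/N₀ = 25.841. Set K/(1 + A·e^(−rt)) = K/2 → A·e^(−rt) = 1.
e^(−0.49t) = 1/25.841 = 0.0386985, so t = ln(25.841)/0.49 = 3.252/0.49 = 6.6366.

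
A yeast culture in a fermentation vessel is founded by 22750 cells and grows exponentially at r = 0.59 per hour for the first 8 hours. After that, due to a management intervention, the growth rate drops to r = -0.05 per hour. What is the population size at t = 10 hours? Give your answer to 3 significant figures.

2310000 cells

Phase 1: N(8) = 22750·e^(0.59×8) = 22750·e^4.72 = 2.551828×10^6.
Phase 2 runs for 10 − 8 = 2 hours at r = -0.05.
N(10) = 2.551828×10^6·e^(-0.05×2) = 2.551828×10^6·e^-0.1 = 2.308989×10^6.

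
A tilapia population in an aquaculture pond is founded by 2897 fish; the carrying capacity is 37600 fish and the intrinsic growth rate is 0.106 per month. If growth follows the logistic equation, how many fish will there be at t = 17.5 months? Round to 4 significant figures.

13080 fish

A = (K − N₀)/N₀ = (37600 − 2897)/2897 = 11.979.
N(t) = K/(1 + A·e^(−rt)) = 37600/(1 + 11.979×e^(−0.106×17.5)).
e^(−1.855) = 0.15645; denominator = 1 + 11.979×0.15645 = 2.8741.
N = 37600/2.8741 = 13082.2.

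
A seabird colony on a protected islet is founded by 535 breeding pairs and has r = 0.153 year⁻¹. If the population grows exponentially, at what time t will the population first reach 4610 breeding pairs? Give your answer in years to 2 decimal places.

14.08 years

Set N₀·e^(rt) = 4610: e^(0.153·t) = 4610/535 = 8.6168.
0.153·t = ln(8.6168) = 2.1537, so t = 2.1537/0.153 = 14.077.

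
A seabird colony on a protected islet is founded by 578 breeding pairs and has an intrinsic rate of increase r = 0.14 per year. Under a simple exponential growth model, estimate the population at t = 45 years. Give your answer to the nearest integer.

314763 breeding pairs

N(t) = N₀·e^(rt) = 578 × e^(0.14×45) = 578 × e^6.3.
e^6.3 ≈ 544.57, so N ≈ 578 × 544.57 = 314763.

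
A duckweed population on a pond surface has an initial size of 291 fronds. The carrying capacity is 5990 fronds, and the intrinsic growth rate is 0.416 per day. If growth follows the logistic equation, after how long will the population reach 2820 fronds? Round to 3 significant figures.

6.87 days

A = (K − N₀)/N₀ = (5990 − 291)/291 = 19.584.
Solve 5990/(1 + 19.584·e^(−0.416t)) = 2820: 1 + 19.584·e^(−0.416t) = 2.1241, so e^(−0.416t) = 0.057399.
−0.416·t = ln(0.057399) = -2.8577, so t = 2.8577/0.416 = 6.8695.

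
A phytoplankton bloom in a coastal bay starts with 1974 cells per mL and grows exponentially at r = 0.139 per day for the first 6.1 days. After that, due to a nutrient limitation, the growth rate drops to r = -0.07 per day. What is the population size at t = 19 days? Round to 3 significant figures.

1870 cells per mL

Phase 1: N(6.1) = 1974·e^(0.139×6.1) = 1974·e^0.8479 = 4608.77.
Phase 2 runs for 19 − 6.1 = 12.9 days at r = -0.07.
N(19) = 4608.77·e^(-0.07×12.9) = 4608.77·e^-0.903 = 1868.17.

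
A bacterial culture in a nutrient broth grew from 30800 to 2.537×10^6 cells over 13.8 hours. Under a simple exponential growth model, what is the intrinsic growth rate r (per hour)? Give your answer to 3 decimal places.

0.320 per hour

From N(t) = N₀·e^(rt): e^(r·13.8) = 2.537×10^6/30800 = 82.37.
r·13.8 = ln(82.37) = 4.4112, so r = 4.4112/13.8 = 0.31965.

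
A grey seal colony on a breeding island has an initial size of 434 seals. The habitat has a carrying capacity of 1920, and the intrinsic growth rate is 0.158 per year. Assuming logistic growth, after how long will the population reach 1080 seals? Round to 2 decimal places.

A = (K − N₀)/N₀ = (1920 − 434)/434 = 3.424.
Solve 1920/(1 + 3.424·e^(−0.158t)) = 1080: 1 + 3.424·e^(−0.158t) = 1.7778, so e^(−0.158t) = 0.227157.
−0.158·t = ln(0.227157) = -1.4821, so t = 1.4821/0.158 = 9.3805.

9.38 years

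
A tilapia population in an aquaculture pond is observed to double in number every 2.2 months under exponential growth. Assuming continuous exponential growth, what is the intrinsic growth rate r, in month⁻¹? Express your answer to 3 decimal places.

r = ln(2)/t_d = 0.6931/2.2 = 0.31507.

0.315 per month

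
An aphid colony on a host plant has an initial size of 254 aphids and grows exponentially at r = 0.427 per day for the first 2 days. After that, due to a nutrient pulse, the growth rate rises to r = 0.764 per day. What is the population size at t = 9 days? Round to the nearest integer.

Phase 1: N(2) = 254·e^(0.427×2) = 254·e^0.854 = 596.652.
Phase 2 runs for 9 − 2 = 7 days at r = 0.764.
N(9) = 596.652·e^(0.764×7) = 596.652·e^5.348 = 125409.

125409 aphids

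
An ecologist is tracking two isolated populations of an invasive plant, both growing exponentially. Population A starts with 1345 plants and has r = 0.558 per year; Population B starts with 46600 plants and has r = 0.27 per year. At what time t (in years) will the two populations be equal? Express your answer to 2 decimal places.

12.31 years

Set 1345·e^(0.558t) = 46600·e^(0.27t).
e^((0.558 − 0.27)t) = 46600/1345 → e^(0.288·t) = 34.647.
0.288·t = ln(34.647) = 3.5452, so t = 3.5452/0.288 = 12.31.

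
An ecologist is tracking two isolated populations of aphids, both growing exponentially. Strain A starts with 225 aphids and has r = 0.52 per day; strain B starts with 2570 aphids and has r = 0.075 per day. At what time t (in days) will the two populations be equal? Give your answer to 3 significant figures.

5.47 days

Set 225·e^(0.52t) = 2570·e^(0.075t).
e^((0.52 − 0.075)t) = 2570/225 → e^(0.445·t) = 11.422.
0.445·t = ln(11.422) = 2.4356, so t = 2.4356/0.445 = 5.4732.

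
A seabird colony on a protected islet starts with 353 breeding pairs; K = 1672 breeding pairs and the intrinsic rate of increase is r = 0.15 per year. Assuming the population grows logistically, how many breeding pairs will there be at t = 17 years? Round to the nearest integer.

1294 breeding pairs

A = (K − N₀)/N₀ = (1672 − 353)/353 = 3.7365.
N(t) = K/(1 + A·e^(−rt)) = 1672/(1 + 3.7365×e^(−0.15×17)).
e^(−2.55) = 0.078082; denominator = 1 + 3.7365×0.078082 = 1.2918.
N = 1672/1.2918 = 1294.36.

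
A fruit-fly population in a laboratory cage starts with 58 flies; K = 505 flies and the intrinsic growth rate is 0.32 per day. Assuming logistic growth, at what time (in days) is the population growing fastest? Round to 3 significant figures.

Logistic growth is fastest at N = K/2 = 252.5.
A = (K − N₀)/N₀ = 7.7069. Set K/(1 + A·e^(−rt)) = K/2 → A·e^(−rt) = 1.
e^(−0.32t) = 1/7.7069 = 0.129754, so t = ln(7.7069)/0.32 = 2.0421/0.32 = 6.3816.

6.38 days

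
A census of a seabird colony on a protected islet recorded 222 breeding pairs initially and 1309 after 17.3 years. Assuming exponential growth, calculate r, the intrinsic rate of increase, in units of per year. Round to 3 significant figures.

0.103 per year

From N(t) = N₀·e^(rt): e^(r·17.3) = 1309/222 = 5.8964.
r·17.3 = ln(5.8964) = 1.7743, so r = 1.7743/17.3 = 0.10256.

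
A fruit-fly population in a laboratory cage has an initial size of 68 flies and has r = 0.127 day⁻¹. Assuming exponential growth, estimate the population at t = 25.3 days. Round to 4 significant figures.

N(t) = N₀·e^(rt) = 68 × e^(0.127×25.3) = 68 × e^3.213.
e^3.213 ≈ 24.856, so N ≈ 68 × 24.856 = 1690.21.

1690 flies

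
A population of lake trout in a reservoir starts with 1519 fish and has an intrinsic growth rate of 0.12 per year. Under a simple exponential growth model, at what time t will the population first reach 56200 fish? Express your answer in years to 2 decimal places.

Set N₀·e^(rt) = 56200: e^(0.12·t) = 56200/1519 = 36.998.
0.12·t = ln(36.998) = 3.6109, so t = 3.6109/0.12 = 30.091.

30.09 years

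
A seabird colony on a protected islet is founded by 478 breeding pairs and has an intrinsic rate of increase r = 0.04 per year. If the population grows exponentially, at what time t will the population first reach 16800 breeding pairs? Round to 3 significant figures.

Set N₀·e^(rt) = 16800: e^(0.04·t) = 16800/478 = 35.146.
0.04·t = ln(35.146) = 3.5595, so t = 3.5595/0.04 = 88.988.

89.0 years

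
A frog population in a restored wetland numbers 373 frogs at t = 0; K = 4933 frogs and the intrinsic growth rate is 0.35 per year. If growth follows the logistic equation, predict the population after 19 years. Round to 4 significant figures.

A = (K − N₀)/N₀ = (4933 − 373)/373 = 12.225.
N(t) = K/(1 + A·e^(−rt)) = 4933/(1 + 12.225×e^(−0.35×19)).
e^(−6.65) = 0.001294; denominator = 1 + 12.225×0.001294 = 1.0158.
N = 4933/1.0158 = 4856.18.

4856 frogs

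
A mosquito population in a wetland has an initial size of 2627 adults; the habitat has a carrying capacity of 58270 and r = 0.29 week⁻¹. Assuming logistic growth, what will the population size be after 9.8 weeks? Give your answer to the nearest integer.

26071 adults

A = (K − N₀)/N₀ = (58270 − 2627)/2627 = 21.181.
N(t) = K/(1 + A·e^(−rt)) = 58270/(1 + 21.181×e^(−0.29×9.8)).
e^(−2.842) = 0.058309; denominator = 1 + 21.181×0.058309 = 2.2351.
N = 58270/2.2351 = 26071.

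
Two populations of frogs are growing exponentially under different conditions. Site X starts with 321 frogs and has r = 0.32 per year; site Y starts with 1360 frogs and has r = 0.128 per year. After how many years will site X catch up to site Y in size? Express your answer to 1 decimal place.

Set 321·e^(0.32t) = 1360·e^(0.128t).
e^((0.32 − 0.128)t) = 1360/321 → e^(0.192·t) = 4.2368.
0.192·t = ln(4.2368) = 1.4438, so t = 1.4438/0.192 = 7.5198.

7.5 years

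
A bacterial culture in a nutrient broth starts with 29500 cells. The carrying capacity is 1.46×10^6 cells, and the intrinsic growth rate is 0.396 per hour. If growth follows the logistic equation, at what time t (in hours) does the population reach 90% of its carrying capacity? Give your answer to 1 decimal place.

A = (K − N₀)/N₀ = (1.46×10^6 − 29500)/29500 = 48.492.
Solve 1.46×10^6/(1 + 48.492·e^(−0.396t)) = 1.314×10^6: 1 + 48.492·e^(−0.396t) = 1.1111, so e^(−0.396t) = 0.00229135.
−0.396·t = ln(0.00229135) = -6.0786, so t = 6.0786/0.396 = 15.35.

15.4 hours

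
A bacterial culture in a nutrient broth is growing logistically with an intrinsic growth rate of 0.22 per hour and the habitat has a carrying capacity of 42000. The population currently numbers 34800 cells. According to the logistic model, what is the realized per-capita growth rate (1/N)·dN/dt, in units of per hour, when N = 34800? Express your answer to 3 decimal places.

0.038 per hour

(1/N)·dN/dt = r(1 − N/K) = 0.22 × (1 − 34800/42000).
= 0.22 × 0.17143 = 0.037714.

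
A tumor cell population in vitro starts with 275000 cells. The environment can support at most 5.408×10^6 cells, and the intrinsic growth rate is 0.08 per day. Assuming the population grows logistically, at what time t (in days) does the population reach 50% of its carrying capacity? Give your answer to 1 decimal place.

A = (K − N₀)/N₀ = (5.408×10^6 − 275000)/275000 = 18.665.
Solve 5.408×10^6/(1 + 18.665·e^(−0.08t)) = 2.704×10^6: 1 + 18.665·e^(−0.08t) = 2, so e^(−0.08t) = 0.0535749.
−0.08·t = ln(0.0535749) = -2.9267, so t = 2.9267/0.08 = 36.583.

36.6 days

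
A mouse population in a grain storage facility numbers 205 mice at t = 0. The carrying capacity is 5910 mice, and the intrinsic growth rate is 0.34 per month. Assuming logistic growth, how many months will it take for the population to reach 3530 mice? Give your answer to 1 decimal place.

A = (K − N₀)/N₀ = (5910 − 205)/205 = 27.829.
Solve 5910/(1 + 27.829·e^(−0.34t)) = 3530: 1 + 27.829·e^(−0.34t) = 1.6742, so e^(−0.34t) = 0.024227.
−0.34·t = ln(0.024227) = -3.7203, so t = 3.7203/0.34 = 10.942.

10.9 months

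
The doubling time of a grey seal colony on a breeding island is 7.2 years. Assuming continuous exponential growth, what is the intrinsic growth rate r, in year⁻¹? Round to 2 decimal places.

r = ln(2)/t_d = 0.6931/7.2 = 0.09627.

0.10 per year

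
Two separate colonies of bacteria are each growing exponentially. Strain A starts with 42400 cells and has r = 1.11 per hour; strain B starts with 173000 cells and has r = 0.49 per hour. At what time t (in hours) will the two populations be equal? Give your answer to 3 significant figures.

Set 42400·e^(1.11t) = 173000·e^(0.49t).
e^((1.11 − 0.49)t) = 173000/42400 → e^(0.62·t) = 4.0802.
0.62·t = ln(4.0802) = 1.4061, so t = 1.4061/0.62 = 2.268.

2.27 hours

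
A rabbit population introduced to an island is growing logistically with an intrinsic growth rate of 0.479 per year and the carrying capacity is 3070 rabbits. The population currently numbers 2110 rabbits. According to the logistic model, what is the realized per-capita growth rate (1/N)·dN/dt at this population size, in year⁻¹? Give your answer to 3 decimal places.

(1/N)·dN/dt = r(1 − N/K) = 0.479 × (1 − 2110/3070).
= 0.479 × 0.3127 = 0.14979.

0.150 per year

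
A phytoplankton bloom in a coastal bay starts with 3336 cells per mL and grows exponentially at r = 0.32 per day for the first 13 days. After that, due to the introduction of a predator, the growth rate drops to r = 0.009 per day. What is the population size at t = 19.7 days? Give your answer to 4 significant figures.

227000 cells per mL

Phase 1: N(13) = 3336·e^(0.32×13) = 3336·e^4.16 = 213743.
Phase 2 runs for 19.7 − 13 = 6.7 days at r = 0.009.
N(19.7) = 213743·e^(0.009×6.7) = 213743·e^0.0603 = 227028.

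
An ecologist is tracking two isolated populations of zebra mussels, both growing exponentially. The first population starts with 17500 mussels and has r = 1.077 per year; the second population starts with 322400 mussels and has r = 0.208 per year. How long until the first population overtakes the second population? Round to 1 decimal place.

Set 17500·e^(1.077t) = 322400·e^(0.208t).
e^((1.077 − 0.208)t) = 322400/17500 → e^(0.869·t) = 18.423.
0.869·t = ln(18.423) = 2.9136, so t = 2.9136/0.869 = 3.3528.

3.4 years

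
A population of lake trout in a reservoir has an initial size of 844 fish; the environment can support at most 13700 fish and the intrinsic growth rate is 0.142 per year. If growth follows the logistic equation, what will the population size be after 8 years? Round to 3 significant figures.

A = (K − N₀)/N₀ = (13700 − 844)/844 = 15.232.
N(t) = K/(1 + A·e^(−rt)) = 13700/(1 + 15.232×e^(−0.142×8)).
e^(−1.136) = 0.3211; denominator = 1 + 15.232×0.3211 = 5.8911.
N = 13700/5.8911 = 2325.55.

2330 fish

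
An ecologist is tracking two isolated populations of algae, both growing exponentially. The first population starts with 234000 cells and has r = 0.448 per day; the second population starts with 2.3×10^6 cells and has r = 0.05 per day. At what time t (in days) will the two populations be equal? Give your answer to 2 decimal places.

5.74 days

Set 234000·e^(0.448t) = 2.3×10^6·e^(0.05t).
e^((0.448 − 0.05)t) = 2.3×10^6/234000 → e^(0.398·t) = 9.8291.
0.398·t = ln(9.8291) = 2.2853, so t = 2.2853/0.398 = 5.7421.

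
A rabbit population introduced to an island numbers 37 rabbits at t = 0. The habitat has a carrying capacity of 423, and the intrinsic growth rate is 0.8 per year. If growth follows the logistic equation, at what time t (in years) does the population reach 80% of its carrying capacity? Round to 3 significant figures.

4.66 years

A = (K − N₀)/N₀ = (423 − 37)/37 = 10.432.
Solve 423/(1 + 10.432·e^(−0.8t)) = 338.4: 1 + 10.432·e^(−0.8t) = 1.25, so e^(−0.8t) = 0.0239637.
−0.8·t = ln(0.0239637) = -3.7312, so t = 3.7312/0.8 = 4.664.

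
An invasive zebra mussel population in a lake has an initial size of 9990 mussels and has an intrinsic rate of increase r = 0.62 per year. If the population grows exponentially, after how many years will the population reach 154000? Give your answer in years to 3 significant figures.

Set N₀·e^(rt) = 154000: e^(0.62·t) = 154000/9990 = 15.415.
0.62·t = ln(15.415) = 2.7354, so t = 2.7354/0.62 = 4.4119.

4.41 years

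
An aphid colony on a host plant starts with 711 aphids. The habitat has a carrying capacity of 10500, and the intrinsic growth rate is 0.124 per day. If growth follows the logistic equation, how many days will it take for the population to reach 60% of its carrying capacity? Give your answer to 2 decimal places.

A = (K − N₀)/N₀ = (10500 − 711)/711 = 13.768.
Solve 10500/(1 + 13.768·e^(−0.124t)) = 6300: 1 + 13.768·e^(−0.124t) = 1.6667, so e^(−0.124t) = 0.0484217.
−0.124·t = ln(0.0484217) = -3.0278, so t = 3.0278/0.124 = 24.418.

24.42 days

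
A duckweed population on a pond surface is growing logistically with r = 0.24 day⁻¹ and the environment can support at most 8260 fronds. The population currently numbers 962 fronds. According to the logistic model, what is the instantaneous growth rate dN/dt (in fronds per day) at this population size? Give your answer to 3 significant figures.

204 fronds per day

dN/dt = rN(1 − N/K) = 0.24 × 962 × (1 − 962/8260).
1 − 962/8260 = 0.88354; dN/dt = 0.24 × 962 × 0.88354 = 203.99.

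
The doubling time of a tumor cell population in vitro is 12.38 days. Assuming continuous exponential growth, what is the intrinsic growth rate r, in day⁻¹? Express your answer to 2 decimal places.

r = ln(2)/t_d = 0.6931/12.38 = 0.055989.

0.06 per day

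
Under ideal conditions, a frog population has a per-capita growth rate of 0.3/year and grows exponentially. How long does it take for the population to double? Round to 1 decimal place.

2.3 years

Doubling time t_d = ln(2)/r = 0.6931/0.3 = 2.3105.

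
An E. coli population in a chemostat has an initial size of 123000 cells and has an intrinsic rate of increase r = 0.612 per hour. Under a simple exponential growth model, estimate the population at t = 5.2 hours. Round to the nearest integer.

N(t) = N₀·e^(rt) = 123000 × e^(0.612×5.2) = 123000 × e^3.182.
e^3.182 ≈ 24.105, so N ≈ 123000 × 24.105 = 2.964858×10^6.

2964858 cells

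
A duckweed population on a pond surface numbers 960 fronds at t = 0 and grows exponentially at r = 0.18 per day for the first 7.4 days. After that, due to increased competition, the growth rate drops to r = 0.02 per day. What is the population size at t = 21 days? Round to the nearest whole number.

4774 fronds

Phase 1: N(7.4) = 960·e^(0.18×7.4) = 960·e^1.332 = 3637.07.
Phase 2 runs for 21 − 7.4 = 13.6 days at r = 0.02.
N(21) = 3637.07·e^(0.02×13.6) = 3637.07·e^0.272 = 4773.97.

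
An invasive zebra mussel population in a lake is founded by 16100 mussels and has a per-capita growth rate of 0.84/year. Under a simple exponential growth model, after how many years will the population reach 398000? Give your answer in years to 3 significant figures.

Set N₀·e^(rt) = 398000: e^(0.84·t) = 398000/16100 = 24.72.
0.84·t = ln(24.72) = 3.2076, so t = 3.2076/0.84 = 3.8186.

3.82 years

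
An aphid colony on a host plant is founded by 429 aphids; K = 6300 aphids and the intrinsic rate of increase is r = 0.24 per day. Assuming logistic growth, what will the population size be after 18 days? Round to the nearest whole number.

A = (K − N₀)/N₀ = (6300 − 429)/429 = 13.685.
N(t) = K/(1 + A·e^(−rt)) = 6300/(1 + 13.685×e^(−0.24×18)).
e^(−4.32) = 0.0133; denominator = 1 + 13.685×0.0133 = 1.182.
N = 6300/1.182 = 5329.89.

5330 aphids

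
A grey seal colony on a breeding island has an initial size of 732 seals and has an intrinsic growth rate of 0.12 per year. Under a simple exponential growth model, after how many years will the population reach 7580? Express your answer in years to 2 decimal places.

Set N₀·e^(rt) = 7580: e^(0.12·t) = 7580/732 = 10.355.
0.12·t = ln(10.355) = 2.3375, so t = 2.3375/0.12 = 19.479.

19.48 years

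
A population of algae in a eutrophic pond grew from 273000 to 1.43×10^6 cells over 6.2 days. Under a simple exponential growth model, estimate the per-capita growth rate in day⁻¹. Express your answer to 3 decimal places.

0.267 per day

From N(t) = N₀·e^(rt): e^(r·6.2) = 1.43×10^6/273000 = 5.2381.
r·6.2 = ln(5.2381) = 1.656, so r = 1.656/6.2 = 0.26709.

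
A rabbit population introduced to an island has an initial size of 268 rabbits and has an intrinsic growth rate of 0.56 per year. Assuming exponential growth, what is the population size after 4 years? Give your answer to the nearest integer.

2517 rabbits

N(t) = N₀·e^(rt) = 268 × e^(0.56×4) = 268 × e^2.24.
e^2.24 ≈ 9.3933, so N ≈ 268 × 9.3933 = 2517.41.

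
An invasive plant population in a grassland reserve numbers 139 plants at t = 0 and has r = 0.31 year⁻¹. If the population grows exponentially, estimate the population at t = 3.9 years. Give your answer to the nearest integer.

466 plants

N(t) = N₀·e^(rt) = 139 × e^(0.31×3.9) = 139 × e^1.209.
e^1.209 ≈ 3.3501, so N ≈ 139 × 3.3501 = 465.668.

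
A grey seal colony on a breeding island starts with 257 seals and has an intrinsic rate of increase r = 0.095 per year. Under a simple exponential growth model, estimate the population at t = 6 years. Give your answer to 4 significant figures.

454.4 seals

N(t) = N₀·e^(rt) = 257 × e^(0.095×6) = 257 × e^0.57.
e^0.57 ≈ 1.7683, so N ≈ 257 × 1.7683 = 454.445.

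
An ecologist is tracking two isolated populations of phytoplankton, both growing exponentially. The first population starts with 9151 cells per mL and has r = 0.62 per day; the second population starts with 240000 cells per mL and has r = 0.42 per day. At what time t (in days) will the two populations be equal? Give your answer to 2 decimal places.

16.33 days

Set 9151·e^(0.62t) = 240000·e^(0.42t).
e^((0.62 − 0.42)t) = 240000/9151 → e^(0.2·t) = 26.227.
0.2·t = ln(26.227) = 3.2668, so t = 3.2668/0.2 = 16.334.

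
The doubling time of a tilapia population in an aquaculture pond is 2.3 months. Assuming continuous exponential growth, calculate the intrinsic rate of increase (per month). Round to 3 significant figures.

r = ln(2)/t_d = 0.6931/2.3 = 0.30137.

0.301 per month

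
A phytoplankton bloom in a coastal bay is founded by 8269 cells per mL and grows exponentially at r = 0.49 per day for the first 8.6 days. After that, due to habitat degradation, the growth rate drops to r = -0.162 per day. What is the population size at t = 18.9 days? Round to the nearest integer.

105416 cells per mL

Phase 1: N(8.6) = 8269·e^(0.49×8.6) = 8269·e^4.214 = 559204.
Phase 2 runs for 18.9 − 8.6 = 10.3 days at r = -0.162.
N(18.9) = 559204·e^(-0.162×10.3) = 559204·e^-1.669 = 105416.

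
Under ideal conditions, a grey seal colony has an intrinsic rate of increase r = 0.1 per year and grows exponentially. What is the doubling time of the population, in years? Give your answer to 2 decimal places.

6.93 years

Doubling time t_d = ln(2)/r = 0.6931/0.1 = 6.9315.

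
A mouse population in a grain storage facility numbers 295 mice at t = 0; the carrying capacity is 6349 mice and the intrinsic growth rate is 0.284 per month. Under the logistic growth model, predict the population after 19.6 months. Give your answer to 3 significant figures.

A = (K − N₀)/N₀ = (6349 − 295)/295 = 20.522.
N(t) = K/(1 + A·e^(−rt)) = 6349/(1 + 20.522×e^(−0.284×19.6)).
e^(−5.566) = 0.0038242; denominator = 1 + 20.522×0.0038242 = 1.0785.
N = 6349/1.0785 = 5886.98.

5890 mice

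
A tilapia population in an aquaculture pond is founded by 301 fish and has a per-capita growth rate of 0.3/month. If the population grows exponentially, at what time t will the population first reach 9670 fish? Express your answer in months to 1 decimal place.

Set N₀·e^(rt) = 9670: e^(0.3·t) = 9670/301 = 32.126.
0.3·t = ln(32.126) = 3.4697, so t = 3.4697/0.3 = 11.566.

11.6 months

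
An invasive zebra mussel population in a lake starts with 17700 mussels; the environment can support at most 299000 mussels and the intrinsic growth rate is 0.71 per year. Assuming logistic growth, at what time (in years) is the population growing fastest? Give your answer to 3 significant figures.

Logistic growth is fastest at N = K/2 = 149500.
A = (K − N₀)/N₀ = 15.893. Set K/(1 + A·e^(−rt)) = K/2 → A·e^(−rt) = 1.
e^(−0.71t) = 1/15.893 = 0.0629221, so t = ln(15.893)/0.71 = 2.7659/0.71 = 3.8956.

3.90 years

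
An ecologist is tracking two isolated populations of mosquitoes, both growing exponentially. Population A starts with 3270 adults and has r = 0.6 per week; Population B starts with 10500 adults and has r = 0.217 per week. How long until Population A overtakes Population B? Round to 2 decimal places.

3.05 weeks

Set 3270·e^(0.6t) = 10500·e^(0.217t).
e^((0.6 − 0.217)t) = 10500/3270 → e^(0.383·t) = 3.211.
0.383·t = ln(3.211) = 1.1666, so t = 1.1666/0.383 = 3.0459.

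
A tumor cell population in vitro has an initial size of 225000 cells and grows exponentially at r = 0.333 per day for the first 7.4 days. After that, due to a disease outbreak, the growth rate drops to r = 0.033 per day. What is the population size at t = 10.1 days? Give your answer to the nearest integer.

Phase 1: N(7.4) = 225000·e^(0.333×7.4) = 225000·e^2.464 = 2.644667×10^6.
Phase 2 runs for 10.1 − 7.4 = 2.7 days at r = 0.033.
N(10.1) = 2.644667×10^6·e^(0.033×2.7) = 2.644667×10^6·e^0.0891 = 2.891123×10^6.

2891123 cells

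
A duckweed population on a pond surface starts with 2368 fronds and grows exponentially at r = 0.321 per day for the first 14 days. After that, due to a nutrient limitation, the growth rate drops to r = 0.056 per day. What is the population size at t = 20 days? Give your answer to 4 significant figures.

296500 fronds

Phase 1: N(14) = 2368·e^(0.321×14) = 2368·e^4.494 = 211885.
Phase 2 runs for 20 − 14 = 6 days at r = 0.056.
N(20) = 211885·e^(0.056×6) = 211885·e^0.336 = 296500.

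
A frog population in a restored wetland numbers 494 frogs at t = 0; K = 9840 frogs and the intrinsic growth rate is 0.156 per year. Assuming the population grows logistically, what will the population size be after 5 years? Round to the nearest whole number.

A = (K − N₀)/N₀ = (9840 − 494)/494 = 18.919.
N(t) = K/(1 + A·e^(−rt)) = 9840/(1 + 18.919×e^(−0.156×5)).
e^(−0.78) = 0.45841; denominator = 1 + 18.919×0.45841 = 9.6726.
N = 9840/9.6726 = 1017.31.

1017 frogs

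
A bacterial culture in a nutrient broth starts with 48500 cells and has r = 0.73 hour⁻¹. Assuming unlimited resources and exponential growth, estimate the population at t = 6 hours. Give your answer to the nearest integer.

N(t) = N₀·e^(rt) = 48500 × e^(0.73×6) = 48500 × e^4.38.
e^4.38 ≈ 79.838, so N ≈ 48500 × 79.838 = 3.872145×10^6.

3872145 cells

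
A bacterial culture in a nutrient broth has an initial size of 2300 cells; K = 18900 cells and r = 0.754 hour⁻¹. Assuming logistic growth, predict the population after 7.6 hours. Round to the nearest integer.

A = (K − N₀)/N₀ = (18900 − 2300)/2300 = 7.2174.
N(t) = K/(1 + A·e^(−rt)) = 18900/(1 + 7.2174×e^(−0.754×7.6)).
e^(−5.73) = 0.0032458; denominator = 1 + 7.2174×0.0032458 = 1.0234.
N = 18900/1.0234 = 18467.4.

18467 cells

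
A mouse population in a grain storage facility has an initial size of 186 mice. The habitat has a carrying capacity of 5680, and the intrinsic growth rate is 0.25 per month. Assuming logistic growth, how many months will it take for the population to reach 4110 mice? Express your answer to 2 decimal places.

17.39 months

A = (K − N₀)/N₀ = (5680 − 186)/186 = 29.538.
Solve 5680/(1 + 29.538·e^(−0.25t)) = 4110: 1 + 29.538·e^(−0.25t) = 1.382, so e^(−0.25t) = 0.0129325.
−0.25·t = ln(0.0129325) = -4.348, so t = 4.348/0.25 = 17.392.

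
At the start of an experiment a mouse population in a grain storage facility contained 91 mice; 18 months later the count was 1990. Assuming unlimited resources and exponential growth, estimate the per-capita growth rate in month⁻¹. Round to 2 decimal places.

0.17 per month

From N(t) = N₀·e^(rt): e^(r·18) = 1990/91 = 21.868.
r·18 = ln(21.868) = 3.085, so r = 3.085/18 = 0.17139.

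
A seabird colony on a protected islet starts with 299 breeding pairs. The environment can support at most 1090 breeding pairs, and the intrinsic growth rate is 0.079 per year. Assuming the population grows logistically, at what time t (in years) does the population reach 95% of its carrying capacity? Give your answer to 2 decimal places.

49.59 years

A = (K − N₀)/N₀ = (1090 − 299)/299 = 2.6455.
Solve 1090/(1 + 2.6455·e^(−0.079t)) = 1035.5: 1 + 2.6455·e^(−0.079t) = 1.0526, so e^(−0.079t) = 0.0198949.
−0.079·t = ln(0.0198949) = -3.9173, so t = 3.9173/0.079 = 49.586.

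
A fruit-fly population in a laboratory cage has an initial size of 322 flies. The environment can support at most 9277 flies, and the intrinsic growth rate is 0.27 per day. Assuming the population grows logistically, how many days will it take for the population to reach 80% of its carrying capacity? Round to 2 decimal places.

A = (K − N₀)/N₀ = (9277 − 322)/322 = 27.811.
Solve 9277/(1 + 27.811·e^(−0.27t)) = 7421.6: 1 + 27.811·e^(−0.27t) = 1.25, so e^(−0.27t) = 0.00898939.
−0.27·t = ln(0.00898939) = -4.7117, so t = 4.7117/0.27 = 17.451.

17.45 days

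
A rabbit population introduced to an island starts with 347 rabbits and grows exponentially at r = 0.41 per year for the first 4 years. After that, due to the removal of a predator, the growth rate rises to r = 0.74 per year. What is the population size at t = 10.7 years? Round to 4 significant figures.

Phase 1: N(4) = 347·e^(0.41×4) = 347·e^1.64 = 1788.84.
Phase 2 runs for 10.7 − 4 = 6.7 years at r = 0.74.
N(10.7) = 1788.84·e^(0.74×6.7) = 1788.84·e^4.958 = 254568.

254600 rabbits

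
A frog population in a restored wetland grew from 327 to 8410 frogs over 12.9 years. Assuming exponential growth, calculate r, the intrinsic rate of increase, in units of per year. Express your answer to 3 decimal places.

0.252 per year

From N(t) = N₀·e^(rt): e^(r·12.9) = 8410/327 = 25.719.
r·12.9 = ln(25.719) = 3.2472, so r = 3.2472/12.9 = 0.25172.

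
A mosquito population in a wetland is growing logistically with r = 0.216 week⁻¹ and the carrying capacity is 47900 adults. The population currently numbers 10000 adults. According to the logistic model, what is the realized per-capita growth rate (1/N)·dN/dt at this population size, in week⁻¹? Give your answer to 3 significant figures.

0.171 per week

(1/N)·dN/dt = r(1 − N/K) = 0.216 × (1 − 10000/47900).
= 0.216 × 0.79123 = 0.17091.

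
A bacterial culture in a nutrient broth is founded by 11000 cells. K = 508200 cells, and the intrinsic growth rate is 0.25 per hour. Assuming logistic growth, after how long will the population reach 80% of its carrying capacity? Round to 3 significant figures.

20.8 hours

A = (K − N₀)/N₀ = (508200 − 11000)/11000 = 45.2.
Solve 508200/(1 + 45.2·e^(−0.25t)) = 406560: 1 + 45.2·e^(−0.25t) = 1.25, so e^(−0.25t) = 0.00553097.
−0.25·t = ln(0.00553097) = -5.1974, so t = 5.1974/0.25 = 20.79.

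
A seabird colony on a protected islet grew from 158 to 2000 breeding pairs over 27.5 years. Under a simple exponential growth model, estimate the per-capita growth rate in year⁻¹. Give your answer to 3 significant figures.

0.0923 per year

From N(t) = N₀·e^(rt): e^(r·27.5) = 2000/158 = 12.658.
r·27.5 = ln(12.658) = 2.5383, so r = 2.5383/27.5 = 0.092302.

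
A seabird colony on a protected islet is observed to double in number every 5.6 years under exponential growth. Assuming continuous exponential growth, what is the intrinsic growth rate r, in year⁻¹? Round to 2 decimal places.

0.12 per year

r = ln(2)/t_d = 0.6931/5.6 = 0.12378.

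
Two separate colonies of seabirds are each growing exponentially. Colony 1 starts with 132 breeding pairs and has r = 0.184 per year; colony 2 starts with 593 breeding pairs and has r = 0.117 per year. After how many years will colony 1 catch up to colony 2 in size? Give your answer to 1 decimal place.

22.4 years

Set 132·e^(0.184t) = 593·e^(0.117t).
e^((0.184 − 0.117)t) = 593/132 → e^(0.067·t) = 4.4924.
0.067·t = ln(4.4924) = 1.5024, so t = 1.5024/0.067 = 22.424.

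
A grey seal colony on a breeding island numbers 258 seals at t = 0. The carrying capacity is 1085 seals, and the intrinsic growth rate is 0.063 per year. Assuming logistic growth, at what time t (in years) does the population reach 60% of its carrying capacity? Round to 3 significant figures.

A = (K − N₀)/N₀ = (1085 − 258)/258 = 3.2054.
Solve 1085/(1 + 3.2054·e^(−0.063t)) = 651: 1 + 3.2054·e^(−0.063t) = 1.6667, so e^(−0.063t) = 0.207981.
−0.063·t = ln(0.207981) = -1.5703, so t = 1.5703/0.063 = 24.926.

24.9 years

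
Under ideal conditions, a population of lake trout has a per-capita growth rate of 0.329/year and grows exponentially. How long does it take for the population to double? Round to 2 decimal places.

Doubling time t_d = ln(2)/r = 0.6931/0.329 = 2.1068.

2.11 years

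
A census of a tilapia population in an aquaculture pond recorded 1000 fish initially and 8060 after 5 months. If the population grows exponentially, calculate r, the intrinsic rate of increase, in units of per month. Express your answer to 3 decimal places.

From N(t) = N₀·e^(rt): e^(r·5) = 8060/1000 = 8.06.
r·5 = ln(8.06) = 2.0869, so r = 2.0869/5 = 0.41738.

0.417 per month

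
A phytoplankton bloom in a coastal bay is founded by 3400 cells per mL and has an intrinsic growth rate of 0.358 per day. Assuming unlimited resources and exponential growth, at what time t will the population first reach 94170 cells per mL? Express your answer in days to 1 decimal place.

9.3 days

Set N₀·e^(rt) = 94170: e^(0.358·t) = 94170/3400 = 27.697.
0.358·t = ln(27.697) = 3.3213, so t = 3.3213/0.358 = 9.2774.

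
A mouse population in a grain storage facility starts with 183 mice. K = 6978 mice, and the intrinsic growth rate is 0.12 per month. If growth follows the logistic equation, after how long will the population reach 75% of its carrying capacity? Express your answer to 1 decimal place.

A = (K − N₀)/N₀ = (6978 − 183)/183 = 37.131.
Solve 6978/(1 + 37.131·e^(−0.12t)) = 5233.5: 1 + 37.131·e^(−0.12t) = 1.3333, so e^(−0.12t) = 0.00897719.
−0.12·t = ln(0.00897719) = -4.7131, so t = 4.7131/0.12 = 39.276.

39.3 months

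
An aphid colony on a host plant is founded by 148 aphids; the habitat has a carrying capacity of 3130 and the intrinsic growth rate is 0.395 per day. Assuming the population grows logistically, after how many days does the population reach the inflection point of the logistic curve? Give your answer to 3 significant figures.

Logistic growth is fastest at N = K/2 = 1565.
A = (K − N₀)/N₀ = 20.149. Set K/(1 + A·e^(−rt)) = K/2 → A·e^(−rt) = 1.
e^(−0.395t) = 1/20.149 = 0.0496311, so t = ln(20.149)/0.395 = 3.0031/0.395 = 7.6029.

7.60 days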